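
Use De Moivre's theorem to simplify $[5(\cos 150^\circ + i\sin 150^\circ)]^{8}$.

By De Moivre: z^n = r^n(cos(nθ) + i sin(nθ))
= 5^8(cos(8*150°) + i sin(8*150°))
= 390625(cos 120° + i sin 120°)
= -390625/2 + (390625*sqrt(3)/2)i


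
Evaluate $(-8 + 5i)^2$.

(a + bi)^2 = a^2 - b^2 + 2abi
= (-8)^2 - 5^2 + 2*(-8)*5i
= 39 - 80i


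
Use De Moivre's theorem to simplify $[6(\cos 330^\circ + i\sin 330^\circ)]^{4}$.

By De Moivre: z^n = r^n(cos(nθ) + i sin(nθ))
= 6^4(cos(4*330°) + i sin(4*330°))
= 1296(cos 240° + i sin 240°)
= -648 - 648*sqrt(3)i


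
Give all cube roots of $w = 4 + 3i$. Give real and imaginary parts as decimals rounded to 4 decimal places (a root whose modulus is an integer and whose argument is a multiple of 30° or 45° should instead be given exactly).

|w| = 5, arg(w) ≈ 36.869898°
Root modulus = 5^(1/3) ≈ 1.709976
Root arguments: θ_k = (arg(w) + 360°k)/3 for k = 0, 1, ..., 2
Compute each root as (root modulus)(cos θ_k + i sin θ_k) using full-precision intermediates, then round to 4 decimal places.
Roots: 1.6708 + 0.3640i, -1.1506 + 1.2650i, -0.5202 - 1.6289i


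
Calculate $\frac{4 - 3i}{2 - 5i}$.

Multiply numerator and denominator by conjugate (2 + 5i):
= (4 - 3i)(2 + 5i) / (2^2 + (-5)^2)
= (23 + 14i) / 29
= 23/29 + (14/29)i


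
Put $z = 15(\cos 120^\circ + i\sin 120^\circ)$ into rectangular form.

a = r cos θ = 15 * -1/2 = -15/2
b = r sin θ = 15 * sqrt(3)/2 = 15*sqrt(3)/2
z = -15/2 + (15*sqrt(3)/2)i


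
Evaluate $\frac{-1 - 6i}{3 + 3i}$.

Multiply numerator and denominator by conjugate (3 - 3i):
= (-1 - 6i)(3 - 3i) / (3^2 + 3^2)
= (-21 - 15i) / 18
Divide through by 3: (-7 - 5i) / 6
= -7/6 - (5/6)i


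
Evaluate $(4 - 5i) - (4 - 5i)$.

(4 - 4) + (-5 - (-5))i = 0


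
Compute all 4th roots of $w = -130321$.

|w| = 130321, arg(w) = 180°
Root modulus = 130321^(1/4) = 19
Root arguments: θ_k = (180° + 360°k)/4 for k = 0, 1, ..., 3
Roots: 19*sqrt(2)/2 + (19*sqrt(2)/2)i, -19*sqrt(2)/2 + (19*sqrt(2)/2)i, -19*sqrt(2)/2 - (19*sqrt(2)/2)i, 19*sqrt(2)/2 - (19*sqrt(2)/2)i


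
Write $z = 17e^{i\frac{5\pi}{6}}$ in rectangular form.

a = r cos θ = 17 * -sqrt(3)/2 = -17*sqrt(3)/2
b = r sin θ = 17 * 1/2 = 17/2
z = -17*sqrt(3)/2 + (17/2)i


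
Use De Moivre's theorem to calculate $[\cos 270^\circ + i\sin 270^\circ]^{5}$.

By De Moivre: z^n = r^n(cos(nθ) + i sin(nθ))
= 1^5(cos(5*270°) + i sin(5*270°))
= 1(cos 270° + i sin 270°)
= -i


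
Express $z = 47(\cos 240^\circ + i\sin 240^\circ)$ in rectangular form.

a = r cos θ = 47 * -1/2 = -47/2
b = r sin θ = 47 * -sqrt(3)/2 = -47*sqrt(3)/2
z = -47/2 - (47*sqrt(3)/2)i


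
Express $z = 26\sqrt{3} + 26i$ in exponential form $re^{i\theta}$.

r = |z| = sqrt((26*sqrt(3))^2 + (26)^2) = sqrt(2028 + 676) = sqrt(2704) = 52
θ = arctan(b/a) = arctan(26/45.0333) (quadrant-adjusted) = 30° = π/6
z = 52e^(i*π/6)


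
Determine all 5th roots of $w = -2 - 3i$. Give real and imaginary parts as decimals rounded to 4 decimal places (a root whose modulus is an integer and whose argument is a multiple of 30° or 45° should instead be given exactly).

|w| = sqrt(13) ≈ 3.605551, arg(w) ≈ 236.309932°
Root modulus = sqrt(13)^(1/5) ≈ 1.292392
Root arguments: θ_k = (arg(w) + 360°k)/5 for k = 0, 1, ..., 4
Compute each root as (root modulus)(cos θ_k + i sin θ_k) using full-precision intermediates, then round to 4 decimal places.
Roots: 0.8771 + 0.9492i, -0.6317 + 1.1275i, -1.2675 - 0.2524i, -0.1516 - 1.2835i, 1.1738 - 0.5408i


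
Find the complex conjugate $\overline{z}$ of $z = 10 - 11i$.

If z = a + bi, then conjugate(z) = a - bi
conjugate(10 - 11i) = 10 + 11i


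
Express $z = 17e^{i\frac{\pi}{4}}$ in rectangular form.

a = r cos θ = 17 * sqrt(2)/2 = 17*sqrt(2)/2
b = r sin θ = 17 * sqrt(2)/2 = 17*sqrt(2)/2
z = 17*sqrt(2)/2 + (17*sqrt(2)/2)i


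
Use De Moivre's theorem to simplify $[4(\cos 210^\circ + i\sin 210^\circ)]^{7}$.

By De Moivre: z^n = r^n(cos(nθ) + i sin(nθ))
= 4^7(cos(7*210°) + i sin(7*210°))
= 16384(cos 30° + i sin 30°)
= 8192*sqrt(3) + 8192i


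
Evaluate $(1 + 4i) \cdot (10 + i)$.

(a1*a2 - b1*b2) + (a1*b2 + b1*a2)i
= (10 - 4) + (1 + 40)i
= 6 + 41i


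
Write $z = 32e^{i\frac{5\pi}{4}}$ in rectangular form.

a = r cos θ = 32 * -sqrt(2)/2 = -16*sqrt(2)
b = r sin θ = 32 * -sqrt(2)/2 = -16*sqrt(2)
z = -16*sqrt(2) - 16*sqrt(2)i


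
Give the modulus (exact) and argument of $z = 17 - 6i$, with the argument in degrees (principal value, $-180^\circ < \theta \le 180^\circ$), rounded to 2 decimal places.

|z| = sqrt(17^2 + (-6)^2) = sqrt(325)
arg(z) = arctan(b/a) = arctan(-6/17) (quadrant-adjusted) = -19.44°


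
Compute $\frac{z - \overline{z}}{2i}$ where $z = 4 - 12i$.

z - conjugate(z) = 2bi
(z - conjugate(z))/(2i) = 2bi/(2i) = b = -12


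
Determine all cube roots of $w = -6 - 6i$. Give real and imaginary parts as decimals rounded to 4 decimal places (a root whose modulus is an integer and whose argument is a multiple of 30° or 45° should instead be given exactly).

|w| = sqrt(72) ≈ 8.485281, arg(w) = 225°
Root modulus = sqrt(72)^(1/3) ≈ 2.039649
Root arguments: θ_k = (225° + 360°k)/3 for k = 0, 1, ..., 2
Compute each root as (root modulus)(cos θ_k + i sin θ_k) using full-precision intermediates, then round to 4 decimal places.
Roots: 0.5279 + 1.9701i, -1.9701 - 0.5279i, 1.4422 - 1.4422i


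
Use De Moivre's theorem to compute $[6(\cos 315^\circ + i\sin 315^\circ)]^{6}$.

By De Moivre: z^n = r^n(cos(nθ) + i sin(nθ))
= 6^6(cos(6*315°) + i sin(6*315°))
= 46656(cos 90° + i sin 90°)
= 46656i


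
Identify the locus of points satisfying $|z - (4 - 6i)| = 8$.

|z - z0| = r describes a circle centered at z0 with radius r
Here z0 = 4 - 6i and r = 8
Locus: Circle centered at (4, -6) with radius 8


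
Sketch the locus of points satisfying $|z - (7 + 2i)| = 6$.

|z - z0| = r describes a circle centered at z0 with radius r
Here z0 = 7 + 2i and r = 6
Locus: Circle centered at (7, 2) with radius 6


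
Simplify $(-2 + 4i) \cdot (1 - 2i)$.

(a1*a2 - b1*b2) + (a1*b2 + b1*a2)i
= (-2 - (-8)) + (4 + 4)i
= 6 + 8i


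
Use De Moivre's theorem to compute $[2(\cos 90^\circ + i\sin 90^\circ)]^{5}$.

By De Moivre: z^n = r^n(cos(nθ) + i sin(nθ))
= 2^5(cos(5*90°) + i sin(5*90°))
= 32(cos 90° + i sin 90°)
= 32i


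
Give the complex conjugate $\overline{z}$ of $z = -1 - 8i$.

If z = a + bi, then conjugate(z) = a - bi
conjugate(-1 - 8i) = -1 + 8i


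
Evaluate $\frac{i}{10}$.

Divisor is real, so divide each part by 10:
= 0 + (1/10)i


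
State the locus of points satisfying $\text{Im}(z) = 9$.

Im(z) = y where z = x + yi; the equation y = 9 is satisfied by all points with that y-coordinate
Locus: Horizontal line y = 9


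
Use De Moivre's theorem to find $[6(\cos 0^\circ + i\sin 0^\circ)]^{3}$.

By De Moivre: z^n = r^n(cos(nθ) + i sin(nθ))
= 6^3(cos(3*0°) + i sin(3*0°))
= 216(cos 0° + i sin 0°)
= 216


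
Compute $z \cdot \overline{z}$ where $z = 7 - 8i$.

z * conjugate(z) = |z|^2 = a^2 + b^2
= 7^2 + (-8)^2 = 113


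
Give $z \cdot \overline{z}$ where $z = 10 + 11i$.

z * conjugate(z) = |z|^2 = a^2 + b^2
= 10^2 + 11^2 = 221


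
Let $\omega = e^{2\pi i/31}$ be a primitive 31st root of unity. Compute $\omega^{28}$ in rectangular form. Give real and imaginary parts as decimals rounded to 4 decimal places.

ω^28 = e^(2πi·28/31) = e^(i·56π/31)
= cos(56π/31) + i sin(56π/31)
= 0.8208 - 0.5713i


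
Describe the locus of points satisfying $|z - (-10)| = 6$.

|z - z0| = r describes a circle centered at z0 with radius r
Here z0 = -10 and r = 6
Locus: Circle centered at (-10, 0) with radius 6


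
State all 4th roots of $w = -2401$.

|w| = 2401, arg(w) = 180°
Root modulus = 2401^(1/4) = 7
Root arguments: θ_k = (180° + 360°k)/4 for k = 0, 1, ..., 3
Roots: 7*sqrt(2)/2 + (7*sqrt(2)/2)i, -7*sqrt(2)/2 + (7*sqrt(2)/2)i, -7*sqrt(2)/2 - (7*sqrt(2)/2)i, 7*sqrt(2)/2 - (7*sqrt(2)/2)i


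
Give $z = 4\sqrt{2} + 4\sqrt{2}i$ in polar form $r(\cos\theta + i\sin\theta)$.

r = |z| = sqrt(a^2 + b^2) = sqrt((4*sqrt(2))^2 + (4*sqrt(2))^2) = sqrt(32 + 32) = sqrt(64) = 8
θ = arctan(b/a) = arctan(5.6569/5.6569) (quadrant-adjusted) = 45°
z = 8(cos 45° + i sin 45°)


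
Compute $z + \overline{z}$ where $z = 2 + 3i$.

z + conjugate(z) = (a + bi) + (a - bi) = 2a
= 2 * 2 = 4


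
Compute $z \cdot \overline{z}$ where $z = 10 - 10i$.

z * conjugate(z) = |z|^2 = a^2 + b^2
= 10^2 + (-10)^2 = 200


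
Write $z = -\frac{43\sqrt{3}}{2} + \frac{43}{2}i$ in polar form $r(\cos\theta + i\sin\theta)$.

r = |z| = sqrt(a^2 + b^2) = sqrt((-43*sqrt(3)/2)^2 + (43/2)^2) = sqrt(5547/4 + 1849/4) = sqrt(1849) = 43
θ = arctan(b/a) = arctan(21.5/-37.2391) (quadrant-adjusted) = 150°
z = 43(cos 150° + i sin 150°)


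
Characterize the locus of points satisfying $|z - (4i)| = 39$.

|z - z0| = r describes a circle centered at z0 with radius r
Here z0 = 4i and r = 39
Locus: Circle centered at (0, 4) with radius 39


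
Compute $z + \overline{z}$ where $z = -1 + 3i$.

z + conjugate(z) = (a + bi) + (a - bi) = 2a
= 2 * (-1) = -2


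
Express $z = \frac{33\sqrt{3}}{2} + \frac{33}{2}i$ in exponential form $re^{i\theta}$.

r = |z| = sqrt((33*sqrt(3)/2)^2 + (33/2)^2) = sqrt(3267/4 + 1089/4) = sqrt(1089) = 33
θ = arctan(b/a) = arctan(16.5/28.5788) (quadrant-adjusted) = 30° = π/6
z = 33e^(i*π/6)


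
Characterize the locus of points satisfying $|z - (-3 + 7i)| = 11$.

|z - z0| = r describes a circle centered at z0 with radius r
Here z0 = -3 + 7i and r = 11
Locus: Circle centered at (-3, 7) with radius 11


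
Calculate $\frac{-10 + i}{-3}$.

Divisor is real, so divide each part by -3:
= 10/3 - (1/3)i


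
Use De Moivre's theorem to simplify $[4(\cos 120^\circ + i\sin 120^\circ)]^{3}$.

By De Moivre: z^n = r^n(cos(nθ) + i sin(nθ))
= 4^3(cos(3*120°) + i sin(3*120°))
= 64(cos 0° + i sin 0°)
= 64


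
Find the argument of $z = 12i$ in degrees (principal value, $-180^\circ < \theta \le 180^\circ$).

a = 0 and b > 0, so z lies on the positive imaginary axis: θ = 90°


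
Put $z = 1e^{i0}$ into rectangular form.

a = r cos θ = 1 * 1 = 1
b = r sin θ = 1 * 0 = 0
z = 1


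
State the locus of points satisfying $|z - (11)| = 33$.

|z - z0| = r describes a circle centered at z0 with radius r
Here z0 = 11 and r = 33
Locus: Circle centered at (11, 0) with radius 33


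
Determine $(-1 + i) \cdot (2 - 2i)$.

(a1*a2 - b1*b2) + (a1*b2 + b1*a2)i
= (-2 - (-2)) + (2 + 2)i
= 4i


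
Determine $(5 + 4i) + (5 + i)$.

(5 + 5) + (4 + 1)i = 10 + 5i


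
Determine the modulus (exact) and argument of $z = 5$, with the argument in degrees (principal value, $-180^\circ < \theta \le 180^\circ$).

|z| = sqrt(5^2 + 0^2) = 5
b = 0 and a > 0, so z lies on the positive real axis: arg(z) = 0°


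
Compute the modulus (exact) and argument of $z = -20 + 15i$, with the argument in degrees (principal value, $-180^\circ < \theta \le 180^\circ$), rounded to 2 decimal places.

|z| = sqrt((-20)^2 + 15^2) = 25
arg(z) = arctan(b/a) = arctan(15/-20) (quadrant-adjusted) = 143.13°


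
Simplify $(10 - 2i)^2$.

(a + bi)^2 = a^2 - b^2 + 2abi
= 10^2 - (-2)^2 + 2*10*(-2)i
= 96 - 40i


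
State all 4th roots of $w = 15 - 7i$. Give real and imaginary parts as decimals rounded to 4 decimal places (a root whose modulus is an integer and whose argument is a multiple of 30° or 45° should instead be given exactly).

|w| = sqrt(274) ≈ 16.552945, arg(w) ≈ 334.983107°
Root modulus = sqrt(274)^(1/4) ≈ 2.017060
Root arguments: θ_k = (arg(w) + 360°k)/4 for k = 0, 1, ..., 3
Compute each root as (root modulus)(cos θ_k + i sin θ_k) using full-precision intermediates, then round to 4 decimal places.
Roots: 0.2197 + 2.0051i, -2.0051 + 0.2197i, -0.2197 - 2.0051i, 2.0051 - 0.2197i


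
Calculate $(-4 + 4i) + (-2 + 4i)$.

(-4 + (-2)) + (4 + 4)i = -6 + 8i


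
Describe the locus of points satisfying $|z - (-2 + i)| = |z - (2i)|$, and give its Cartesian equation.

|z - z1| = |z - z2| means z is equidistant from z1 and z2,
i.e. the perpendicular bisector of the segment from (-2, 1) to (0, 2) (midpoint (-1, 3/2)).
With z = x + yi, square both sides:
(x - (-2))^2 + (y - 1)^2 = (x - 0)^2 + (y - 2)^2
The x^2 and y^2 terms cancel: 4x + 2y = 4 - 5 = -1
Simplify: 4x + 2y = -1
Locus: Perpendicular bisector of the segment from (-2, 1) to (0, 2): the line 4x + 2y = -1


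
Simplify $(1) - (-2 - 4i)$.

(1 - (-2)) + (0 - (-4))i = 3 + 4i


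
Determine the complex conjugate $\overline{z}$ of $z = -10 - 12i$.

If z = a + bi, then conjugate(z) = a - bi
conjugate(-10 - 12i) = -10 + 12i


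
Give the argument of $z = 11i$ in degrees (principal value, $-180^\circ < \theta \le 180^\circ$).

a = 0 and b > 0, so z lies on the positive imaginary axis: θ = 90°


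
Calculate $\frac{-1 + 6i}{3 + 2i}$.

Multiply numerator and denominator by conjugate (3 - 2i):
= (-1 + 6i)(3 - 2i) / (3^2 + 2^2)
= (9 + 20i) / 13
= 9/13 + (20/13)i


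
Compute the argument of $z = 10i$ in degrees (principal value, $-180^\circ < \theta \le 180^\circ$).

a = 0 and b > 0, so z lies on the positive imaginary axis: θ = 90°


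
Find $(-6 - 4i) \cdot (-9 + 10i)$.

(a1*a2 - b1*b2) + (a1*b2 + b1*a2)i
= (54 - (-40)) + (-60 + 36)i
= 94 - 24i


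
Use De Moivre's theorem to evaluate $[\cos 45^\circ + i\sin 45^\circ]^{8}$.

By De Moivre: z^n = r^n(cos(nθ) + i sin(nθ))
= 1^8(cos(8*45°) + i sin(8*45°))
= 1(cos 0° + i sin 0°)
= 1


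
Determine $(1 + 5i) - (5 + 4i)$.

(1 - 5) + (5 - 4)i = -4 + i


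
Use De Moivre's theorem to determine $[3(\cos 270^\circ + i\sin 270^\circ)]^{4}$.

By De Moivre: z^n = r^n(cos(nθ) + i sin(nθ))
= 3^4(cos(4*270°) + i sin(4*270°))
= 81(cos 0° + i sin 0°)
= 81


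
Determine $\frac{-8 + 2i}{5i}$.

Multiply numerator and denominator by conjugate (-5i):
= (-8 + 2i)(-5i) / (0^2 + 5^2)
= (10 + 40i) / 25
Divide through by 5: (2 + 8i) / 5
= 2/5 + (8/5)i


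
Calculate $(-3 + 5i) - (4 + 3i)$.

(-3 - 4) + (5 - 3)i = -7 + 2i


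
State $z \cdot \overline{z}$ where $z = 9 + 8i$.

z * conjugate(z) = |z|^2 = a^2 + b^2
= 9^2 + 8^2 = 145


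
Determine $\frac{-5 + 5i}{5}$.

Divisor is real, so divide each part by 5:
= -1 + i


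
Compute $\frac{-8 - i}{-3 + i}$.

Multiply numerator and denominator by conjugate (-3 - i):
= (-8 - i)(-3 - i) / ((-3)^2 + 1^2)
= (23 + 11i) / 10
= 23/10 + (11/10)i


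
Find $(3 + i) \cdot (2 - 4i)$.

(a1*a2 - b1*b2) + (a1*b2 + b1*a2)i
= (6 - (-4)) + (-12 + 2)i
= 10 - 10i


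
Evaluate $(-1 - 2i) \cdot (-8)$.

(a1*a2 - b1*b2) + (a1*b2 + b1*a2)i
= (8 - 0) + (0 + 16)i
= 8 + 16i


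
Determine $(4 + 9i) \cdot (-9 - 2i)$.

(a1*a2 - b1*b2) + (a1*b2 + b1*a2)i
= (-36 - (-18)) + (-8 + (-81))i
= -18 - 89i


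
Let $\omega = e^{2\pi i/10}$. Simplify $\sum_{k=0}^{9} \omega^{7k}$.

Let ζ = ω^7 = e^(2πi·7/10). Since 10 ∤ 7, ζ ≠ 1.
Sum = Σ_{k=0}^{9} ζ^k = (ζ^10 - 1)/(ζ - 1) = (ω^{7·10} - 1)/(ζ - 1) = (1 - 1)/(ζ - 1) = 0


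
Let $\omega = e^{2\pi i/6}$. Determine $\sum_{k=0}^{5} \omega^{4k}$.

Let ζ = ω^4 = e^(2πi·4/6). Since 6 ∤ 4, ζ ≠ 1.
Sum = Σ_{k=0}^{5} ζ^k = (ζ^6 - 1)/(ζ - 1) = (ω^{4·6} - 1)/(ζ - 1) = (1 - 1)/(ζ - 1) = 0


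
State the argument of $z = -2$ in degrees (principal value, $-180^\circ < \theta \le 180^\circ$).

b = 0 and a < 0, so z lies on the negative real axis: θ = 180°


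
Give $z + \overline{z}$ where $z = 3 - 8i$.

z + conjugate(z) = (a + bi) + (a - bi) = 2a
= 2 * 3 = 6


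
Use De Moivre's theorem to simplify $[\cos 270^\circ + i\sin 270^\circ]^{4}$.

By De Moivre: z^n = r^n(cos(nθ) + i sin(nθ))
= 1^4(cos(4*270°) + i sin(4*270°))
= 1(cos 0° + i sin 0°)
= 1


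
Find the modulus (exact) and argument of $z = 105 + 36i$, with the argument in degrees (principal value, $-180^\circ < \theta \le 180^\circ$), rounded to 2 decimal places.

|z| = sqrt(105^2 + 36^2) = 111
arg(z) = arctan(b/a) = arctan(36/105) (quadrant-adjusted) = 18.92°


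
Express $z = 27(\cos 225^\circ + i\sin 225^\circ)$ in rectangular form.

a = r cos θ = 27 * -sqrt(2)/2 = -27*sqrt(2)/2
b = r sin θ = 27 * -sqrt(2)/2 = -27*sqrt(2)/2
z = -27*sqrt(2)/2 - (27*sqrt(2)/2)i


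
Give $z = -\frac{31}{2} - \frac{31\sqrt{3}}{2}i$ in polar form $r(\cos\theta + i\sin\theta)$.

r = |z| = sqrt(a^2 + b^2) = sqrt((-31/2)^2 + (-31*sqrt(3)/2)^2) = sqrt(961/4 + 2883/4) = sqrt(961) = 31
θ = arctan(b/a) = arctan(-26.8468/-15.5) (quadrant-adjusted) = 240°
z = 31(cos 240° + i sin 240°)


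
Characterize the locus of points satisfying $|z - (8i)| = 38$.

|z - z0| = r describes a circle centered at z0 with radius r
Here z0 = 8i and r = 38
Locus: Circle centered at (0, 8) with radius 38


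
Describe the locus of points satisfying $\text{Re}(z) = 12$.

Re(z) = x where z = x + yi; the equation x = 12 is satisfied by all points with that x-coordinate
Locus: Vertical line x = 12


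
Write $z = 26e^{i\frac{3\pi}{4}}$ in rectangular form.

a = r cos θ = 26 * -sqrt(2)/2 = -13*sqrt(2)
b = r sin θ = 26 * sqrt(2)/2 = 13*sqrt(2)
z = -13*sqrt(2) + 13*sqrt(2)i


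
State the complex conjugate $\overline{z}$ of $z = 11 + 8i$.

If z = a + bi, then conjugate(z) = a - bi
conjugate(11 + 8i) = 11 - 8i


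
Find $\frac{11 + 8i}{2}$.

Divisor is real, so divide each part by 2:
= 11/2 + 4i


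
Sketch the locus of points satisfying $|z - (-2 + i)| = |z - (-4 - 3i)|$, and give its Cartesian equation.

|z - z1| = |z - z2| means z is equidistant from z1 and z2,
i.e. the perpendicular bisector of the segment from (-2, 1) to (-4, -3) (midpoint (-3, -1)).
With z = x + yi, square both sides:
(x - (-2))^2 + (y - 1)^2 = (x - (-4))^2 + (y - (-3))^2
The x^2 and y^2 terms cancel: -4x + (-8)y = 25 - 5 = 20
Simplify: x + 2y = -5
Locus: Perpendicular bisector of the segment from (-2, 1) to (-4, -3): the line x + 2y = -5


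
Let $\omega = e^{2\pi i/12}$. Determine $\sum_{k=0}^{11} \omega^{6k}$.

Let ζ = ω^6 = e^(2πi·6/12). Since 12 ∤ 6, ζ ≠ 1.
Sum = Σ_{k=0}^{11} ζ^k = (ζ^12 - 1)/(ζ - 1) = (ω^{6·12} - 1)/(ζ - 1) = (1 - 1)/(ζ - 1) = 0


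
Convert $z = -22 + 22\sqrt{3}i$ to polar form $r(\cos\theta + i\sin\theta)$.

r = |z| = sqrt(a^2 + b^2) = sqrt((-22)^2 + (22*sqrt(3))^2) = sqrt(484 + 1452) = sqrt(1936) = 44
θ = arctan(b/a) = arctan(38.1051/-22) (quadrant-adjusted) = 120°
z = 44(cos 120° + i sin 120°)


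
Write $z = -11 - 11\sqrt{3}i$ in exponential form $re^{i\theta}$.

r = |z| = sqrt((-11)^2 + (-11*sqrt(3))^2) = sqrt(121 + 363) = sqrt(484) = 22
θ = arctan(b/a) = arctan(-19.0526/-11) (quadrant-adjusted) = -120° = -2π/3
z = 22e^(-i*2π/3)


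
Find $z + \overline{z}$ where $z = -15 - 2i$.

z + conjugate(z) = (a + bi) + (a - bi) = 2a
= 2 * (-15) = -30


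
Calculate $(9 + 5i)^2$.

(a + bi)^2 = a^2 - b^2 + 2abi
= 9^2 - 5^2 + 2*9*5i
= 56 + 90i


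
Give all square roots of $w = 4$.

|w| = 4, arg(w) = 0°
Root modulus = 4^(1/2) = 2
Root arguments: θ_k = (0° + 360°k)/2 for k = 0, 1, ..., 1
Roots: 2, -2


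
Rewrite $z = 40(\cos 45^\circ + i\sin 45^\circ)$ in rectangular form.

a = r cos θ = 40 * sqrt(2)/2 = 20*sqrt(2)
b = r sin θ = 40 * sqrt(2)/2 = 20*sqrt(2)
z = 20*sqrt(2) + 20*sqrt(2)i


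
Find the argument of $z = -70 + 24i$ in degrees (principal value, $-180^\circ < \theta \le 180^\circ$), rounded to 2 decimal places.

θ = arctan(b/a) = arctan(24/-70) (quadrant-adjusted) = 161.08°


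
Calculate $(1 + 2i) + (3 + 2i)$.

(1 + 3) + (2 + 2)i = 4 + 4i


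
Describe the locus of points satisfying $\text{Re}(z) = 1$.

Re(z) = x where z = x + yi; the equation x = 1 is satisfied by all points with that x-coordinate
Locus: Vertical line x = 1


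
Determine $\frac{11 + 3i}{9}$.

Divisor is real, so divide each part by 9:
= 11/9 + (1/3)i


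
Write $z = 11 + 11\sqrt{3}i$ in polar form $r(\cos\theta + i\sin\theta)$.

r = |z| = sqrt(a^2 + b^2) = sqrt((11)^2 + (11*sqrt(3))^2) = sqrt(121 + 363) = sqrt(484) = 22
θ = arctan(b/a) = arctan(19.0526/11) (quadrant-adjusted) = 60°
z = 22(cos 60° + i sin 60°)


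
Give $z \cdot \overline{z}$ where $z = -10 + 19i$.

z * conjugate(z) = |z|^2 = a^2 + b^2
= (-10)^2 + 19^2 = 461


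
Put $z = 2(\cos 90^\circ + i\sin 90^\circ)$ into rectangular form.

a = r cos θ = 2 * 0 = 0
b = r sin θ = 2 * 1 = 2
z = 2i


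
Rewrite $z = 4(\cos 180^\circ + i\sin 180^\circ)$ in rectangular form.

a = r cos θ = 4 * -1 = -4
b = r sin θ = 4 * 0 = 0
z = -4


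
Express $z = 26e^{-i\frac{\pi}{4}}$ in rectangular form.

a = r cos θ = 26 * sqrt(2)/2 = 13*sqrt(2)
b = r sin θ = 26 * -sqrt(2)/2 = -13*sqrt(2)
z = 13*sqrt(2) - 13*sqrt(2)i


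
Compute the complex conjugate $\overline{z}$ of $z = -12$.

If z = a + bi, then conjugate(z) = a - bi
conjugate(-12) = -12


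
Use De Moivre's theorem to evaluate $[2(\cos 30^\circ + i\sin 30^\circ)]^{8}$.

By De Moivre: z^n = r^n(cos(nθ) + i sin(nθ))
= 2^8(cos(8*30°) + i sin(8*30°))
= 256(cos 240° + i sin 240°)
= -128 - 128*sqrt(3)i


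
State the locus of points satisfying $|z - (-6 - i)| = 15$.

|z - z0| = r describes a circle centered at z0 with radius r
Here z0 = -6 - i and r = 15
Locus: Circle centered at (-6, -1) with radius 15


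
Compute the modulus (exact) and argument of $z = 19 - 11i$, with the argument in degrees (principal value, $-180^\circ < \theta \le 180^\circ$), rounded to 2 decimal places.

|z| = sqrt(19^2 + (-11)^2) = sqrt(482)
arg(z) = arctan(b/a) = arctan(-11/19) (quadrant-adjusted) = -30.07°


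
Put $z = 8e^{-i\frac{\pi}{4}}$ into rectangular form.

a = r cos θ = 8 * sqrt(2)/2 = 4*sqrt(2)
b = r sin θ = 8 * -sqrt(2)/2 = -4*sqrt(2)
z = 4*sqrt(2) - 4*sqrt(2)i


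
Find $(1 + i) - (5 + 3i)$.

(1 - 5) + (1 - 3)i = -4 - 2i


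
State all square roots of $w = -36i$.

|w| = 36, arg(w) = 270°
Root modulus = 36^(1/2) = 6
Root arguments: θ_k = (270° + 360°k)/2 for k = 0, 1, ..., 1
Roots: -3*sqrt(2) + 3*sqrt(2)i, 3*sqrt(2) - 3*sqrt(2)i


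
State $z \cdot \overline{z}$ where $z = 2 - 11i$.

z * conjugate(z) = |z|^2 = a^2 + b^2
= 2^2 + (-11)^2 = 125


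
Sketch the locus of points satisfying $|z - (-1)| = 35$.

|z - z0| = r describes a circle centered at z0 with radius r
Here z0 = -1 and r = 35
Locus: Circle centered at (-1, 0) with radius 35


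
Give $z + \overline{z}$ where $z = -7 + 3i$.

z + conjugate(z) = (a + bi) + (a - bi) = 2a
= 2 * (-7) = -14


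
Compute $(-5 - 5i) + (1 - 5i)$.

(-5 + 1) + (-5 + (-5))i = -4 - 10i


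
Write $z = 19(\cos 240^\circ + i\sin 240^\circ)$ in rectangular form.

a = r cos θ = 19 * -1/2 = -19/2
b = r sin θ = 19 * -sqrt(3)/2 = -19*sqrt(3)/2
z = -19/2 - (19*sqrt(3)/2)i


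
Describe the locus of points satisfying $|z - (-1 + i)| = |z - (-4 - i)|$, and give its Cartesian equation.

|z - z1| = |z - z2| means z is equidistant from z1 and z2,
i.e. the perpendicular bisector of the segment from (-1, 1) to (-4, -1) (midpoint (-5/2, 0)).
With z = x + yi, square both sides:
(x - (-1))^2 + (y - 1)^2 = (x - (-4))^2 + (y - (-1))^2
The x^2 and y^2 terms cancel: -6x + (-4)y = 17 - 2 = 15
Simplify: 6x + 4y = -15
Locus: Perpendicular bisector of the segment from (-1, 1) to (-4, -1): the line 6x + 4y = -15


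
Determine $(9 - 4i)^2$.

(a + bi)^2 = a^2 - b^2 + 2abi
= 9^2 - (-4)^2 + 2*9*(-4)i
= 65 - 72i


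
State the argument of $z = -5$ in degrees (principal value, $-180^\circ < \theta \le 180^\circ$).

b = 0 and a < 0, so z lies on the negative real axis: θ = 180°


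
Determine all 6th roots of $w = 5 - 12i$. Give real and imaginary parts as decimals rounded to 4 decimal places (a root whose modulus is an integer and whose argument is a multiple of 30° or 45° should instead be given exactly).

|w| = 13, arg(w) ≈ 292.619865°
Root modulus = 13^(1/6) ≈ 1.533406
Root arguments: θ_k = (arg(w) + 360°k)/6 for k = 0, 1, ..., 5
Compute each root as (root modulus)(cos θ_k + i sin θ_k) using full-precision intermediates, then round to 4 decimal places.
Roots: 1.0106 + 1.1532i, -0.4934 + 1.4519i, -1.5040 + 0.2986i, -1.0106 - 1.1532i, 0.4934 - 1.4519i, 1.5040 - 0.2986i


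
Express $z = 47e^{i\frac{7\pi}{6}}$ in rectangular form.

a = r cos θ = 47 * -sqrt(3)/2 = -47*sqrt(3)/2
b = r sin θ = 47 * -1/2 = -47/2
z = -47*sqrt(3)/2 - (47/2)i


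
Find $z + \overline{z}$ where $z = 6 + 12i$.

z + conjugate(z) = (a + bi) + (a - bi) = 2a
= 2 * 6 = 12


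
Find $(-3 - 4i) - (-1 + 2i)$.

(-3 - (-1)) + (-4 - 2)i = -2 - 6i


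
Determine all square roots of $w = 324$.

|w| = 324, arg(w) = 0°
Root modulus = 324^(1/2) = 18
Root arguments: θ_k = (0° + 360°k)/2 for k = 0, 1, ..., 1
Roots: 18, -18


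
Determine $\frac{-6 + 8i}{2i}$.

Multiply numerator and denominator by conjugate (-2i):
= (-6 + 8i)(-2i) / (0^2 + 2^2)
= (16 + 12i) / 4
= 4 + 3i


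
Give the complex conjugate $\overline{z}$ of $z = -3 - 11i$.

If z = a + bi, then conjugate(z) = a - bi
conjugate(-3 - 11i) = -3 + 11i


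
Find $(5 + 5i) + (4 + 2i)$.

(5 + 4) + (5 + 2)i = 9 + 7i


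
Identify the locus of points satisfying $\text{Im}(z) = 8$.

Im(z) = y where z = x + yi; the equation y = 8 is satisfied by all points with that y-coordinate
Locus: Horizontal line y = 8


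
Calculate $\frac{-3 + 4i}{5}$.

Divisor is real, so divide each part by 5:
= -3/5 + (4/5)i


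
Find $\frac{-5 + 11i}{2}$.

Divisor is real, so divide each part by 2:
= -5/2 + (11/2)i


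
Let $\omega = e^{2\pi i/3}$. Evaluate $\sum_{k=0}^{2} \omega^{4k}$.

Let ζ = ω^4 = e^(2πi·4/3). Since 3 ∤ 4, ζ ≠ 1.
Sum = Σ_{k=0}^{2} ζ^k = (ζ^3 - 1)/(ζ - 1) = (ω^{4·3} - 1)/(ζ - 1) = (1 - 1)/(ζ - 1) = 0


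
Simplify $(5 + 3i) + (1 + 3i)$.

(5 + 1) + (3 + 3)i = 6 + 6i


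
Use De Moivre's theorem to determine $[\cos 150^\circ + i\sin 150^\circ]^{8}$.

By De Moivre: z^n = r^n(cos(nθ) + i sin(nθ))
= 1^8(cos(8*150°) + i sin(8*150°))
= 1(cos 120° + i sin 120°)
= -1/2 + (sqrt(3)/2)i


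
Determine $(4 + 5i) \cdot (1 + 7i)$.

(a1*a2 - b1*b2) + (a1*b2 + b1*a2)i
= (4 - 35) + (28 + 5)i
= -31 + 33i


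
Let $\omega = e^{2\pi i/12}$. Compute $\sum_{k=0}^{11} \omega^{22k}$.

Let ζ = ω^22 = e^(2πi·22/12). Since 12 ∤ 22, ζ ≠ 1.
Sum = Σ_{k=0}^{11} ζ^k = (ζ^12 - 1)/(ζ - 1) = (ω^{22·12} - 1)/(ζ - 1) = (1 - 1)/(ζ - 1) = 0


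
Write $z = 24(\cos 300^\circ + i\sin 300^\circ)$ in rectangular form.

a = r cos θ = 24 * 1/2 = 12
b = r sin θ = 24 * -sqrt(3)/2 = -12*sqrt(3)
z = 12 - 12*sqrt(3)i


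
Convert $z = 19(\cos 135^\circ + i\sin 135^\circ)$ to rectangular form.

a = r cos θ = 19 * -sqrt(2)/2 = -19*sqrt(2)/2
b = r sin θ = 19 * sqrt(2)/2 = 19*sqrt(2)/2
z = -19*sqrt(2)/2 + (19*sqrt(2)/2)i


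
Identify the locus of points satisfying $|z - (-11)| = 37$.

|z - z0| = r describes a circle centered at z0 with radius r
Here z0 = -11 and r = 37
Locus: Circle centered at (-11, 0) with radius 37


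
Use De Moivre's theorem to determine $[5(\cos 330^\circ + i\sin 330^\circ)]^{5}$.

By De Moivre: z^n = r^n(cos(nθ) + i sin(nθ))
= 5^5(cos(5*330°) + i sin(5*330°))
= 3125(cos 210° + i sin 210°)
= -3125*sqrt(3)/2 - (3125/2)i


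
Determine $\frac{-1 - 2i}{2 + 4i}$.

Multiply numerator and denominator by conjugate (2 - 4i):
= (-1 - 2i)(2 - 4i) / (2^2 + 4^2)
= (-10) / 20
Divide through by 10: (-1) / 2
= -1/2


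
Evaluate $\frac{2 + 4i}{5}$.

Divisor is real, so divide each part by 5:
= 2/5 + (4/5)i


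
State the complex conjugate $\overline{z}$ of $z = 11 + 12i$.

If z = a + bi, then conjugate(z) = a - bi
conjugate(11 + 12i) = 11 - 12i


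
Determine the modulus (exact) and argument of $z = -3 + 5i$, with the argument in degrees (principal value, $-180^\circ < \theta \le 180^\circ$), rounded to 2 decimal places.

|z| = sqrt((-3)^2 + 5^2) = sqrt(34)
arg(z) = arctan(b/a) = arctan(5/-3) (quadrant-adjusted) = 120.96°


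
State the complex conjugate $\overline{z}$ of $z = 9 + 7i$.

If z = a + bi, then conjugate(z) = a - bi
conjugate(9 + 7i) = 9 - 7i


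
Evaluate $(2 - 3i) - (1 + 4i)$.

(2 - 1) + (-3 - 4)i = 1 - 7i


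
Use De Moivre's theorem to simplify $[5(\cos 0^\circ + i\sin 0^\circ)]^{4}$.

By De Moivre: z^n = r^n(cos(nθ) + i sin(nθ))
= 5^4(cos(4*0°) + i sin(4*0°))
= 625(cos 0° + i sin 0°)
= 625


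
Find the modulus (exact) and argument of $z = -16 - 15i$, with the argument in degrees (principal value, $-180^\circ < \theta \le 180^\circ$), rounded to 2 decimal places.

|z| = sqrt((-16)^2 + (-15)^2) = sqrt(481)
arg(z) = arctan(b/a) = arctan(-15/-16) (quadrant-adjusted) = -136.85°


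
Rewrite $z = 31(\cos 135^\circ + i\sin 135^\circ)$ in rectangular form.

a = r cos θ = 31 * -sqrt(2)/2 = -31*sqrt(2)/2
b = r sin θ = 31 * sqrt(2)/2 = 31*sqrt(2)/2
z = -31*sqrt(2)/2 + (31*sqrt(2)/2)i


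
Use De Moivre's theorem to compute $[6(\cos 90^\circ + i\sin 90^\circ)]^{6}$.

By De Moivre: z^n = r^n(cos(nθ) + i sin(nθ))
= 6^6(cos(6*90°) + i sin(6*90°))
= 46656(cos 180° + i sin 180°)
= -46656


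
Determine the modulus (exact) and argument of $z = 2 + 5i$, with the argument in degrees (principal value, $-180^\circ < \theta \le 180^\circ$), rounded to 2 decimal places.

|z| = sqrt(2^2 + 5^2) = sqrt(29)
arg(z) = arctan(b/a) = arctan(5/2) (quadrant-adjusted) = 68.20°


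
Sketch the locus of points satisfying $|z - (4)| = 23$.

|z - z0| = r describes a circle centered at z0 with radius r
Here z0 = 4 and r = 23
Locus: Circle centered at (4, 0) with radius 23


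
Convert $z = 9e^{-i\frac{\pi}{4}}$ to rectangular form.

a = r cos θ = 9 * sqrt(2)/2 = 9*sqrt(2)/2
b = r sin θ = 9 * -sqrt(2)/2 = -9*sqrt(2)/2
z = 9*sqrt(2)/2 - (9*sqrt(2)/2)i


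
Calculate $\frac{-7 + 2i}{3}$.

Divisor is real, so divide each part by 3:
= -7/3 + (2/3)i


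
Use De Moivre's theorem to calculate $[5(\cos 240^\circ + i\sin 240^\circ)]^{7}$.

By De Moivre: z^n = r^n(cos(nθ) + i sin(nθ))
= 5^7(cos(7*240°) + i sin(7*240°))
= 78125(cos 240° + i sin 240°)
= -78125/2 - (78125*sqrt(3)/2)i


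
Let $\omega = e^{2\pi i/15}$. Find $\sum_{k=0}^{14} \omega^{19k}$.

Let ζ = ω^19 = e^(2πi·19/15). Since 15 ∤ 19, ζ ≠ 1.
Sum = Σ_{k=0}^{14} ζ^k = (ζ^15 - 1)/(ζ - 1) = (ω^{19·15} - 1)/(ζ - 1) = (1 - 1)/(ζ - 1) = 0


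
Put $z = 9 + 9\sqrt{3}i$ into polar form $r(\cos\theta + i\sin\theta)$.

r = |z| = sqrt(a^2 + b^2) = sqrt((9)^2 + (9*sqrt(3))^2) = sqrt(81 + 243) = sqrt(324) = 18
θ = arctan(b/a) = arctan(15.5885/9) (quadrant-adjusted) = 60°
z = 18(cos 60° + i sin 60°)


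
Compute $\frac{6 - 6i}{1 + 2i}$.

Multiply numerator and denominator by conjugate (1 - 2i):
= (6 - 6i)(1 - 2i) / (1^2 + 2^2)
= (-6 - 18i) / 5
= -6/5 - (18/5)i


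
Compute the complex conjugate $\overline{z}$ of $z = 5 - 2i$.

If z = a + bi, then conjugate(z) = a - bi
conjugate(5 - 2i) = 5 + 2i


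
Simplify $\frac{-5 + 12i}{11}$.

Divisor is real, so divide each part by 11:
= -5/11 + (12/11)i


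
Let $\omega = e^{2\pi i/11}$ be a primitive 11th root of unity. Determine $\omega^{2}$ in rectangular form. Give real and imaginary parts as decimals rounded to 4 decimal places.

ω^2 = e^(2πi·2/11) = e^(i·4π/11)
= cos(4π/11) + i sin(4π/11)
= 0.4154 + 0.9096i


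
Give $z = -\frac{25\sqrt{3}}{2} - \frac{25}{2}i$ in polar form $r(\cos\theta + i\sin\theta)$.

r = |z| = sqrt(a^2 + b^2) = sqrt((-25*sqrt(3)/2)^2 + (-25/2)^2) = sqrt(1875/4 + 625/4) = sqrt(625) = 25
θ = arctan(b/a) = arctan(-12.5/-21.6506) (quadrant-adjusted) = 210°
z = 25(cos 210° + i sin 210°)


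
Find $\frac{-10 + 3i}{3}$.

Divisor is real, so divide each part by 3:
= -10/3 + i


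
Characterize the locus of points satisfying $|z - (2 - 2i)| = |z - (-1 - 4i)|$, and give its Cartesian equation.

|z - z1| = |z - z2| means z is equidistant from z1 and z2,
i.e. the perpendicular bisector of the segment from (2, -2) to (-1, -4) (midpoint (1/2, -3)).
With z = x + yi, square both sides:
(x - 2)^2 + (y - (-2))^2 = (x - (-1))^2 + (y - (-4))^2
The x^2 and y^2 terms cancel: -6x + (-4)y = 17 - 8 = 9
Simplify: 6x + 4y = -9
Locus: Perpendicular bisector of the segment from (2, -2) to (-1, -4): the line 6x + 4y = -9


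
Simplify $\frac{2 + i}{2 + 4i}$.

Multiply numerator and denominator by conjugate (2 - 4i):
= (2 + i)(2 - 4i) / (2^2 + 4^2)
= (8 - 6i) / 20
Divide through by 2: (4 - 3i) / 10
= 2/5 - (3/10)i


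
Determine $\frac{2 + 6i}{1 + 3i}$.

Multiply numerator and denominator by conjugate (1 - 3i):
= (2 + 6i)(1 - 3i) / (1^2 + 3^2)
= (20) / 10
= 2


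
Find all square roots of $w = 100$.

|w| = 100, arg(w) = 0°
Root modulus = 100^(1/2) = 10
Root arguments: θ_k = (0° + 360°k)/2 for k = 0, 1, ..., 1
Roots: 10, -10


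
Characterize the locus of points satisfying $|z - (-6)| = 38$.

|z - z0| = r describes a circle centered at z0 with radius r
Here z0 = -6 and r = 38
Locus: Circle centered at (-6, 0) with radius 38


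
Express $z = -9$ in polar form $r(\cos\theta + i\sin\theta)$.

r = |z| = sqrt(a^2 + b^2) = sqrt((-9)^2 + (0)^2) = sqrt(81 + 0) = sqrt(81) = 9
b = 0 and a < 0, so z lies on the negative real axis: θ = 180°
z = 9(cos 180° + i sin 180°)


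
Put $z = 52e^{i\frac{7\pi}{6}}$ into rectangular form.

a = r cos θ = 52 * -sqrt(3)/2 = -26*sqrt(3)
b = r sin θ = 52 * -1/2 = -26
z = -26*sqrt(3) - 26i


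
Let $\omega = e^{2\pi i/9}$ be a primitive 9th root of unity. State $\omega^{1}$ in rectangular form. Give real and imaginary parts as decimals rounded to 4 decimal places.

ω^1 = e^(2πi·1/9) = e^(i·2π/9)
= cos(2π/9) + i sin(2π/9)
= 0.7660 + 0.6428i


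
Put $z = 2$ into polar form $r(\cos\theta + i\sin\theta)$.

r = |z| = sqrt(a^2 + b^2) = sqrt((2)^2 + (0)^2) = sqrt(4 + 0) = sqrt(4) = 2
b = 0 and a > 0, so z lies on the positive real axis: θ = 0°
z = 2(cos 0° + i sin 0°)


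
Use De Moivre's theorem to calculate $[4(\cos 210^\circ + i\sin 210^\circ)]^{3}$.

By De Moivre: z^n = r^n(cos(nθ) + i sin(nθ))
= 4^3(cos(3*210°) + i sin(3*210°))
= 64(cos 270° + i sin 270°)
= -64i


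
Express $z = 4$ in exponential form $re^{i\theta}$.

r = |z| = sqrt((4)^2 + (0)^2) = sqrt(16 + 0) = sqrt(16) = 4
b = 0 and a > 0, so z lies on the positive real axis: θ = 0
z = 4e^(i*0) = 4


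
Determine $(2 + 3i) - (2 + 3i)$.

(2 - 2) + (3 - 3)i = 0


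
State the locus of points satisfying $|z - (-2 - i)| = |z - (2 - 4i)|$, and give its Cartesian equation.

|z - z1| = |z - z2| means z is equidistant from z1 and z2,
i.e. the perpendicular bisector of the segment from (-2, -1) to (2, -4) (midpoint (0, -5/2)).
With z = x + yi, square both sides:
(x - (-2))^2 + (y - (-1))^2 = (x - 2)^2 + (y - (-4))^2
The x^2 and y^2 terms cancel: 8x + (-6)y = 20 - 5 = 15
Simplify: 8x - 6y = 15
Locus: Perpendicular bisector of the segment from (-2, -1) to (2, -4): the line 8x - 6y = 15


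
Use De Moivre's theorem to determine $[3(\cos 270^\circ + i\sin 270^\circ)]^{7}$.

By De Moivre: z^n = r^n(cos(nθ) + i sin(nθ))
= 3^7(cos(7*270°) + i sin(7*270°))
= 2187(cos 90° + i sin 90°)
= 2187i


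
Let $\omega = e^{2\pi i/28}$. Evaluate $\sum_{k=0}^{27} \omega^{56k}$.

Since 28 divides 56, ω^56 = (ω^28)^2 = 1^2 = 1, so every term is 1.
Sum = 28 · 1 = 28


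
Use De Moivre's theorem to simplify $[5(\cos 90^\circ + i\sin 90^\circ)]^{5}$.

By De Moivre: z^n = r^n(cos(nθ) + i sin(nθ))
= 5^5(cos(5*90°) + i sin(5*90°))
= 3125(cos 90° + i sin 90°)
= 3125i


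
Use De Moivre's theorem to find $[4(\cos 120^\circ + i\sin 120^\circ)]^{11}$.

By De Moivre: z^n = r^n(cos(nθ) + i sin(nθ))
= 4^11(cos(11*120°) + i sin(11*120°))
= 4194304(cos 240° + i sin 240°)
= -2097152 - 2097152*sqrt(3)i


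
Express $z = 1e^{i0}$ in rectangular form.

a = r cos θ = 1 * 1 = 1
b = r sin θ = 1 * 0 = 0
z = 1


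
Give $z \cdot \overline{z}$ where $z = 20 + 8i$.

z * conjugate(z) = |z|^2 = a^2 + b^2
= 20^2 + 8^2 = 464


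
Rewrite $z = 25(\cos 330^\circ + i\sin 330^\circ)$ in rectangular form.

a = r cos θ = 25 * sqrt(3)/2 = 25*sqrt(3)/2
b = r sin θ = 25 * -1/2 = -25/2
z = 25*sqrt(3)/2 - (25/2)i


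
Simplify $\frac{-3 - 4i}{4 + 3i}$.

Multiply numerator and denominator by conjugate (4 - 3i):
= (-3 - 4i)(4 - 3i) / (4^2 + 3^2)
= (-24 - 7i) / 25
= -24/25 - (7/25)i


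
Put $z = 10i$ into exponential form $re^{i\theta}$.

r = |z| = sqrt((0)^2 + (10)^2) = sqrt(0 + 100) = sqrt(100) = 10
a = 0 and b > 0, so z lies on the positive imaginary axis: θ = 90° = π/2
z = 10e^(i*π/2)


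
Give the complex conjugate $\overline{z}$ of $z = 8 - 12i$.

If z = a + bi, then conjugate(z) = a - bi
conjugate(8 - 12i) = 8 + 12i


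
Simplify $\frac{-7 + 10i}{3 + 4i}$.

Multiply numerator and denominator by conjugate (3 - 4i):
= (-7 + 10i)(3 - 4i) / (3^2 + 4^2)
= (19 + 58i) / 25
= 19/25 + (58/25)i


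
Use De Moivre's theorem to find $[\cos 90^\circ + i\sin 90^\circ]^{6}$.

By De Moivre: z^n = r^n(cos(nθ) + i sin(nθ))
= 1^6(cos(6*90°) + i sin(6*90°))
= 1(cos 180° + i sin 180°)
= -1


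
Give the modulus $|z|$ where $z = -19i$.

|z| = sqrt(a^2 + b^2) = sqrt(0^2 + (-19)^2) = sqrt(361) = 19


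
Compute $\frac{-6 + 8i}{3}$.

Divisor is real, so divide each part by 3:
= -2 + (8/3)i


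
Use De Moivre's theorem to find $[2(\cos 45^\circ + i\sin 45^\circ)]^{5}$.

By De Moivre: z^n = r^n(cos(nθ) + i sin(nθ))
= 2^5(cos(5*45°) + i sin(5*45°))
= 32(cos 225° + i sin 225°)
= -16*sqrt(2) - 16*sqrt(2)i


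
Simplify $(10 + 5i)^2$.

(a + bi)^2 = a^2 - b^2 + 2abi
= 10^2 - 5^2 + 2*10*5i
= 75 + 100i


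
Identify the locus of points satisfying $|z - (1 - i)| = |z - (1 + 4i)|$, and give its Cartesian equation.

|z - z1| = |z - z2| means z is equidistant from z1 and z2,
i.e. the perpendicular bisector of the segment from (1, -1) to (1, 4) (midpoint (1, 3/2)).
With z = x + yi, square both sides:
(x - 1)^2 + (y - (-1))^2 = (x - 1)^2 + (y - 4)^2
The x^2 and y^2 terms cancel: 0x + 10y = 17 - 2 = 15
Simplify: y = 3/2
Locus: Perpendicular bisector of the segment from (1, -1) to (1, 4): the line y = 3/2


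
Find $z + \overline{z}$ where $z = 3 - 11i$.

z + conjugate(z) = (a + bi) + (a - bi) = 2a
= 2 * 3 = 6


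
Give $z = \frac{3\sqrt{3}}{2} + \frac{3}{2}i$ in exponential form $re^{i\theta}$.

r = |z| = sqrt((3*sqrt(3)/2)^2 + (3/2)^2) = sqrt(27/4 + 9/4) = sqrt(9) = 3
θ = arctan(b/a) = arctan(1.5/2.5981) (quadrant-adjusted) = 30° = π/6
z = 3e^(i*π/6)


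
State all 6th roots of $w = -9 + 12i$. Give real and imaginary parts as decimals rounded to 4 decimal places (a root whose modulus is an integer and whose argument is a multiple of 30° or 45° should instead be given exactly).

|w| = 15, arg(w) ≈ 126.869898°
Root modulus = 15^(1/6) ≈ 1.570418
Root arguments: θ_k = (arg(w) + 360°k)/6 for k = 0, 1, ..., 5
Compute each root as (root modulus)(cos θ_k + i sin θ_k) using full-precision intermediates, then round to 4 decimal places.
Roots: 1.4647 + 0.5665i, 0.2417 + 1.5517i, -1.2229 + 0.9852i, -1.4647 - 0.5665i, -0.2417 - 1.5517i, 1.2229 - 0.9852i


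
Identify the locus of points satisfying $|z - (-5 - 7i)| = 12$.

|z - z0| = r describes a circle centered at z0 with radius r
Here z0 = -5 - 7i and r = 12
Locus: Circle centered at (-5, -7) with radius 12


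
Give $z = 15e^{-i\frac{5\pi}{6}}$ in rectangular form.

a = r cos θ = 15 * -sqrt(3)/2 = -15*sqrt(3)/2
b = r sin θ = 15 * -1/2 = -15/2
z = -15*sqrt(3)/2 - (15/2)i
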